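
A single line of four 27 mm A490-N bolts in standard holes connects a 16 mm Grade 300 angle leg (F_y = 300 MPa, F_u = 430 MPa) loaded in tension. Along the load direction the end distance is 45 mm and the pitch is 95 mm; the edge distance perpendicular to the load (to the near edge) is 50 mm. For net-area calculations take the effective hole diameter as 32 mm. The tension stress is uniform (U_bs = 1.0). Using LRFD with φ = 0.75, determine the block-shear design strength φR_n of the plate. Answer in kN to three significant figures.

850 kN

Shear plane L_v = 45 + 3·95 = 330 mm; A_gv = 330 × 16 = 5280 mm².
A_nv = (330 − 3.5·32) × 16 = 3488 mm².
A_nt = (50 − 0.5·32) × 16 = 544 mm².
0.6 F_u A_nv = 899.9 kN; 0.6 F_y A_gv = 950.4 kN → shear rupture governs the shear term.
R_n = 899.9 + 1.0 × 430 × 544 / 1000 = 1134 kN.
Design strength φR_n = 0.75 × 1134 = 850 kN.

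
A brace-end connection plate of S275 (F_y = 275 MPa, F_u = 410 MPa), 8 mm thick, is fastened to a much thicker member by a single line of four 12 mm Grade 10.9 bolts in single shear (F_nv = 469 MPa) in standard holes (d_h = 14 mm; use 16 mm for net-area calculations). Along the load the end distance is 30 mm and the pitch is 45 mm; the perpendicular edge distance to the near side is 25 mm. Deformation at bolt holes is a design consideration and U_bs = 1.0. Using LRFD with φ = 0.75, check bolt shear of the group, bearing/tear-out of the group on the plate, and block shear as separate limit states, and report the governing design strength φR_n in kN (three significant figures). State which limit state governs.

159 kN (bolt shear governs)

Bolt shear: A_b = π·12²/4 = 113.1 mm²; R_n = 469 × 113.1 × 4 × 1 / 1000 = 212.2 kN → 0.75 × 212.2 = 159 kN.
Bearing: edge l_c = 23, r_n = 90.53 kN; interior l_c = 31, r_n = 94.46 kN; R_n = 90.53 + 3·94.46 = 373.9 kN → 280 kN.
Block shear: A_gv = 1320, A_nv = 872, A_nt = 136 mm²; R_n = min(0.6F_uA_nv, 0.6F_yA_gv) + U_bs·F_u·A_nt = 270.3 kN → 203 kN.
Bolt shear governs: 159 kN.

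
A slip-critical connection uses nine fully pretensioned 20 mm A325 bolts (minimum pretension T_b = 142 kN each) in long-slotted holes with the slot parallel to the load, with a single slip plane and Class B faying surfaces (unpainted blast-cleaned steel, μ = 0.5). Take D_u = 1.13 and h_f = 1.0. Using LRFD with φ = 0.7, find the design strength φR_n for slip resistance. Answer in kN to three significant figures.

505 kN

R_n = μ · D_u · h_f · T_b · n_s · n_b = 0.5 × 1.13 × 1.0 × 142 × 1 × 9 = 722.1 kN.
Design strength φR_n = 0.7 × 722.1 = 505 kN.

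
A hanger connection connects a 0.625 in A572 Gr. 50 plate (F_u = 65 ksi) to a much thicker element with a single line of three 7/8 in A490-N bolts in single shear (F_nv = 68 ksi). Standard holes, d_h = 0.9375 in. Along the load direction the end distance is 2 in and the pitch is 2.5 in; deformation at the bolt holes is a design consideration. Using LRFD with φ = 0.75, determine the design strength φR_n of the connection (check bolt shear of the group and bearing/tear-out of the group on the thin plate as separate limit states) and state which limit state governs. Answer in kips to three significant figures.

Bolt shear: A_b = π·0.875²/4 = 0.6013 in²; R_n = 68 × 0.6013 × 3 × 1 = 122.7 kips → 0.75 × 122.7 = 92 kips.
Bearing (1.2 l_c t F_u ≤ 2.4 d t F_u): upper limit = 2.4·0.875·0.625·65 = 85.31 kips.
  Edge l_c = 2 − 0.9375/2 = 1.531 → r_n = 74.65 kips; interior l_c = 2.5 − 0.9375 = 1.562 → r_n = 76.17 kips.
  R_n,bearing = 1·74.65 + 2·76.17 = 227 kips → 0.75 × 227 = 170 kips.
Bolt shear governs: 92 kips.

92 kips (bolt shear governs)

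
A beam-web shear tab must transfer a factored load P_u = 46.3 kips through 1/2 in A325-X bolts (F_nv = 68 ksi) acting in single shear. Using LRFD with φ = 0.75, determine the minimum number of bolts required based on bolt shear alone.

A_b = π·0.5²/4 = 0.1963 in².
Per-bolt design strength φR_n = 0.75 × 68 × 0.1963 × 1 = 10.01 kips.
n ≥ 46.3 / 10.01 = 4.624 → use 5 bolts.

5 bolts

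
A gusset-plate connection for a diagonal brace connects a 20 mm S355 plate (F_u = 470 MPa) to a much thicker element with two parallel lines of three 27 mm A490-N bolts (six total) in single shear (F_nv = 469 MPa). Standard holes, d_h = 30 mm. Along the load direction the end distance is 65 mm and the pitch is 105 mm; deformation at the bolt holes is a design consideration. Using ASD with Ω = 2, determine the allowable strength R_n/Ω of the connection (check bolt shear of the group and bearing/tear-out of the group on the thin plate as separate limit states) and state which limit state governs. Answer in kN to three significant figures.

Bolt shear: A_b = π·27²/4 = 572.6 mm²; R_n = 469 × 572.6 × 6 × 1 / 1000 = 1611 kN → 1611 / 2 = 806 kN.
Bearing (1.2 l_c t F_u ≤ 2.4 d t F_u): upper limit = 2.4·27·20·470 / 1000 = 609.1 kN.
  Edge l_c = 65 − 30/2 = 50 → r_n = 564 kN; interior l_c = 105 − 30 = 75 → r_n = 609.1 kN.
  R_n,bearing = 2·564 + 4·609.1 = 3564 kN → 3564 / 2 = 1780 kN.
Bolt shear governs: 806 kN.

806 kN (bolt shear governs)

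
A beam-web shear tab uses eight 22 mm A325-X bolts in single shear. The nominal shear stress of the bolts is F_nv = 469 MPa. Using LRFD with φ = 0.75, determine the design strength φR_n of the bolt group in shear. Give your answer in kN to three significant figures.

A_b = π × 22² / 4 = 380.1 mm².
R_n = F_nv · A_b · n · n_s = 469 × 380.1 × 8 × 1 / 1000 = 1426 kN.
Design strength φR_n = 0.75 × 1426 = 1070 kN.

1070 kN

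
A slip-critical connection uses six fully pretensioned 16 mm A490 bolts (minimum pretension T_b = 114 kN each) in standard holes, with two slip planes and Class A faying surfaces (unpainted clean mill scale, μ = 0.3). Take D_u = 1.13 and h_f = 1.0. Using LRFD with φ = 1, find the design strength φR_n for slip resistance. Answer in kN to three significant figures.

R_n = μ · D_u · h_f · T_b · n_s · n_b = 0.3 × 1.13 × 1.0 × 114 × 2 × 6 = 463.8 kN.
Design strength φR_n = 1 × 463.8 = 464 kN.

464 kN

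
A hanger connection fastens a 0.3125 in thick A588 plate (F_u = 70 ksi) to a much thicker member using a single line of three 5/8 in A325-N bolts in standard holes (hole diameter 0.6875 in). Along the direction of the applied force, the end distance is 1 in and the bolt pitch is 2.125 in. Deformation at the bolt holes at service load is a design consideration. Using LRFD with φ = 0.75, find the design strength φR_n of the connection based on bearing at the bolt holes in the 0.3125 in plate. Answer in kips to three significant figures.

Per bolt r_n = 1.2 l_c t F_u ≤ 2.4 d t F_u; upper limit = 2.4 × 0.625 × 0.3125 × 70 = 32.81 kips.
Edge bolt: l_c = 1 − 0.6875/2 = 0.6562 in → 1.2 × 0.6562 × 0.3125 × 70 = 17.23 → r_n = 17.23 kips.
Interior bolts: l_c = 2.125 − 0.6875 = 1.438 in → 1.2 × 1.438 × 0.3125 × 70 = 37.73 → r_n = 32.81 kips.
R_n = 1 × 17.23 + 2 × 32.81 = 82.85 kips.
Design strength φR_n = 0.75 × 82.85 = 62.1 kips.

62.1 kips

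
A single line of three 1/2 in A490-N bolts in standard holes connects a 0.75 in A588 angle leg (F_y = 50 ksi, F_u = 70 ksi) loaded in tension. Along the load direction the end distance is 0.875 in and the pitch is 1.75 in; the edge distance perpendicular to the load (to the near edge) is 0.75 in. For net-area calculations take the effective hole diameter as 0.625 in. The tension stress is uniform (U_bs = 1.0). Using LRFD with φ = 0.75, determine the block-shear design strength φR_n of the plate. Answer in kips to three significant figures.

83.7 kips

Shear plane L_v = 0.875 + 2·1.75 = 4.375 in; A_gv = 4.375 × 0.75 = 3.281 in².
A_nv = (4.375 − 2.5·0.625) × 0.75 = 2.109 in².
A_nt = (0.75 − 0.5·0.625) × 0.75 = 0.3281 in².
0.6 F_u A_nv = 88.59 kips; 0.6 F_y A_gv = 98.44 kips → shear rupture governs the shear term.
R_n = 88.59 + 1.0 × 70 × 0.3281 = 111.6 kips.
Design strength φR_n = 0.75 × 111.6 = 83.7 kips.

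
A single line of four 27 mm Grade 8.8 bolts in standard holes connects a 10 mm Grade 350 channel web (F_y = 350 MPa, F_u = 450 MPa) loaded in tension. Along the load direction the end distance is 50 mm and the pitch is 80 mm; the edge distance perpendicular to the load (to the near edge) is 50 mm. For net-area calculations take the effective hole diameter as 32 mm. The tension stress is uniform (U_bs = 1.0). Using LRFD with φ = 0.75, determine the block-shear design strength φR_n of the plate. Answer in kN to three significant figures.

Shear plane L_v = 50 + 3·80 = 290 mm; A_gv = 290 × 10 = 2900 mm².
A_nv = (290 − 3.5·32) × 10 = 1780 mm².
A_nt = (50 − 0.5·32) × 10 = 340 mm².
0.6 F_u A_nv = 480.6 kN; 0.6 F_y A_gv = 609 kN → shear rupture governs the shear term.
R_n = 480.6 + 1.0 × 450 × 340 / 1000 = 633.6 kN.
Design strength φR_n = 0.75 × 633.6 = 475 kN.

475 kN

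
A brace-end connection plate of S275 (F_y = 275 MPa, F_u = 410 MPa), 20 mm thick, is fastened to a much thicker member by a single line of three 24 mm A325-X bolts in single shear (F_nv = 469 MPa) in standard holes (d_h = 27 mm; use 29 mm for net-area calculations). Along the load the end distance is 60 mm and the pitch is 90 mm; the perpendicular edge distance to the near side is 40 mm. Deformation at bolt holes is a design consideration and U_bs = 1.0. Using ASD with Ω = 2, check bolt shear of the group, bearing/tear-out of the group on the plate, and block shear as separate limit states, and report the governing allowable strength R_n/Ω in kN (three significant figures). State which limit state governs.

318 kN (bolt shear governs)

Bolt shear: A_b = π·24²/4 = 452.4 mm²; R_n = 469 × 452.4 × 3 × 1 / 1000 = 636.5 kN → 636.5 / 2 = 318 kN.
Bearing: edge l_c = 46.5, r_n = 457.6 kN; interior l_c = 63, r_n = 472.3 kN; R_n = 457.6 + 2·472.3 = 1402 kN → 701 kN.
Block shear: A_gv = 4800, A_nv = 3350, A_nt = 510 mm²; R_n = min(0.6F_uA_nv, 0.6F_yA_gv) + U_bs·F_u·A_nt = 1001 kN → 501 kN.
Bolt shear governs: 318 kN.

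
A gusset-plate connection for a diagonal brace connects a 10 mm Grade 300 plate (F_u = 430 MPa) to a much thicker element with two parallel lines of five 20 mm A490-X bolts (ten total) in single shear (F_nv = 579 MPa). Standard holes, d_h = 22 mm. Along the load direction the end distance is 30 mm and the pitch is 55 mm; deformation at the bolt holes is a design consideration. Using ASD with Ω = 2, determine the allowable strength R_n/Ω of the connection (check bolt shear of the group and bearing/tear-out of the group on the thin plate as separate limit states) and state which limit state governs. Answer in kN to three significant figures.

779 kN (bearing governs)

Bolt shear: A_b = π·20²/4 = 314.2 mm²; R_n = 579 × 314.2 × 10 × 1 / 1000 = 1819 kN → 1819 / 2 = 909 kN.
Bearing (1.2 l_c t F_u ≤ 2.4 d t F_u): upper limit = 2.4·20·10·430 / 1000 = 206.4 kN.
  Edge l_c = 30 − 22/2 = 19 → r_n = 98.04 kN; interior l_c = 55 − 22 = 33 → r_n = 170.3 kN.
  R_n,bearing = 2·98.04 + 8·170.3 = 1558 kN → 1558 / 2 = 779 kN.
Bearing governs: 779 kN.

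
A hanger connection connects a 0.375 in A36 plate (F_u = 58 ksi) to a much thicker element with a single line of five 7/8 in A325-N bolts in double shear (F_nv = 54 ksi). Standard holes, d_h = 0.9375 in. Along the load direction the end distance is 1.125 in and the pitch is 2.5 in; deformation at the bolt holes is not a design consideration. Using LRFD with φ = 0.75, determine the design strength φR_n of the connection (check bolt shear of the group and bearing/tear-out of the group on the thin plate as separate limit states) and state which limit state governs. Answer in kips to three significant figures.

Bolt shear: A_b = π·0.875²/4 = 0.6013 in²; R_n = 54 × 0.6013 × 5 × 2 = 324.7 kips → 0.75 × 324.7 = 244 kips.
Bearing (1.5 l_c t F_u ≤ 3.0 d t F_u): upper limit = 3.0·0.875·0.375·58 = 57.09 kips.
  Edge l_c = 1.125 − 0.9375/2 = 0.6562 → r_n = 21.41 kips; interior l_c = 2.5 − 0.9375 = 1.562 → r_n = 50.98 kips.
  R_n,bearing = 1·21.41 + 4·50.98 = 225.3 kips → 0.75 × 225.3 = 169 kips.
Bearing governs: 169 kips.

169 kips (bearing governs)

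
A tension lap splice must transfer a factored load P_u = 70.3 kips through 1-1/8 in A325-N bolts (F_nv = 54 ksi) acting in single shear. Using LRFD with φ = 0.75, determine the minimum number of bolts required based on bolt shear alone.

2 bolts

A_b = π·1.125²/4 = 0.994 in².
Per-bolt design strength φR_n = 0.75 × 54 × 0.994 × 1 = 40.26 kips.
n ≥ 70.3 / 40.26 = 1.746 → use 2 bolts.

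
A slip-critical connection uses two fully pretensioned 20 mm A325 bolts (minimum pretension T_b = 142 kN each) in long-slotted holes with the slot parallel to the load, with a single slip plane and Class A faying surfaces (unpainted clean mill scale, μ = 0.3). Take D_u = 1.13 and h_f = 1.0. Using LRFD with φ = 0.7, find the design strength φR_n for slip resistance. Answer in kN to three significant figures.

67.4 kN

R_n = μ · D_u · h_f · T_b · n_s · n_b = 0.3 × 1.13 × 1.0 × 142 × 1 × 2 = 96.28 kN.
Design strength φR_n = 0.7 × 96.28 = 67.4 kN.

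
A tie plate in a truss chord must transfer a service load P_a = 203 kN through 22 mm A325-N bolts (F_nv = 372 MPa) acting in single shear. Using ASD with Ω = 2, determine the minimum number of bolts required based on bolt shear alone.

A_b = π·22²/4 = 380.1 mm².
Per-bolt allowable strength R_n/Ω = 372 × 380.1 × 1 / 1000 / 2 = 70.7 kN.
n ≥ 203 / 70.7 = 2.871 → use 3 bolts.

3 bolts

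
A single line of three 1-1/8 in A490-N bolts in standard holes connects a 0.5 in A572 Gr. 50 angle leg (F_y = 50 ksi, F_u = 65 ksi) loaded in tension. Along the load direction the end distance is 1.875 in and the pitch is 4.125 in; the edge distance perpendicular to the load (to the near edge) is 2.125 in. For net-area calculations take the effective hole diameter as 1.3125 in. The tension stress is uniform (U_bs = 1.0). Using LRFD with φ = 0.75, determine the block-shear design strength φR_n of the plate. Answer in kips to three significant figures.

Shear plane L_v = 1.875 + 2·4.125 = 10.12 in; A_gv = 10.12 × 0.5 = 5.062 in².
A_nv = (10.12 − 2.5·1.3125) × 0.5 = 3.422 in².
A_nt = (2.125 − 0.5·1.3125) × 0.5 = 0.7344 in².
0.6 F_u A_nv = 133.5 kips; 0.6 F_y A_gv = 151.9 kips → shear rupture governs the shear term.
R_n = 133.5 + 1.0 × 65 × 0.7344 = 181.2 kips.
Design strength φR_n = 0.75 × 181.2 = 136 kips.

136 kips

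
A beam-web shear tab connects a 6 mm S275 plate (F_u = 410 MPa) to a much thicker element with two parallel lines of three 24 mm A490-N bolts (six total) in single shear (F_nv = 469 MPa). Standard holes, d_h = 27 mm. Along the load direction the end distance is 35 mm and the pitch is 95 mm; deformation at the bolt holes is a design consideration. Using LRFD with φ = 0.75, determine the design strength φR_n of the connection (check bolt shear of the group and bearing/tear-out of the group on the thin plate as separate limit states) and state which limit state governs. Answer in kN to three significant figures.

Bolt shear: A_b = π·24²/4 = 452.4 mm²; R_n = 469 × 452.4 × 6 × 1 / 1000 = 1273 kN → 0.75 × 1273 = 955 kN.
Bearing (1.2 l_c t F_u ≤ 2.4 d t F_u): upper limit = 2.4·24·6·410 / 1000 = 141.7 kN.
  Edge l_c = 35 − 27/2 = 21.5 → r_n = 63.47 kN; interior l_c = 95 − 27 = 68 → r_n = 141.7 kN.
  R_n,bearing = 2·63.47 + 4·141.7 = 693.7 kN → 0.75 × 693.7 = 520 kN.
Bearing governs: 520 kN.

520 kN (bearing governs)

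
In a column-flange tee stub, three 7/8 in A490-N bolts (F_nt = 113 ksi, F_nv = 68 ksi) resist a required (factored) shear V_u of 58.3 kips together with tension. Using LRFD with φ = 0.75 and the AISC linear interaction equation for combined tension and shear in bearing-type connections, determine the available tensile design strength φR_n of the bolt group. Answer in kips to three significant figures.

102 kips

A_b = π·0.875²/4 = 0.6013 in²; f_rv = 58.3 / (3 × 0.6013) = 32.32 ksi.
F'_nt = 1.3 F_nt − (F_nt / φF_nv) f_rv = 1.3·113 − (113/(0.75·68))·32.32 = 75.29 ksi, capped at F_nt → F'_nt = 75.29 ksi.
R_n = F'_nt · A_b · n = 75.29 × 0.6013 × 3 = 135.8 kips.
Design strength φR_n = 0.75 × 135.8 = 102 kips.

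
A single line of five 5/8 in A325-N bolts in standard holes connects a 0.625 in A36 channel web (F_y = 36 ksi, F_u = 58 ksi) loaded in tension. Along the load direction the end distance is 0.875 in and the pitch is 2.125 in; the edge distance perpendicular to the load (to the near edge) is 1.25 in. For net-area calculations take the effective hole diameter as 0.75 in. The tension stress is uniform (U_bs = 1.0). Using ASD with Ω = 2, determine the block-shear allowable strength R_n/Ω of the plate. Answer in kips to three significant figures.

Shear plane L_v = 0.875 + 4·2.125 = 9.375 in; A_gv = 9.375 × 0.625 = 5.859 in².
A_nv = (9.375 − 4.5·0.75) × 0.625 = 3.75 in².
A_nt = (1.25 − 0.5·0.75) × 0.625 = 0.5469 in².
0.6 F_u A_nv = 130.5 kips; 0.6 F_y A_gv = 126.6 kips → shear yielding governs the shear term.
R_n = 126.6 + 1.0 × 58 × 0.5469 = 158.3 kips.
Allowable strength R_n/Ω = 158.3 / 2 = 79.1 kips.

79.1 kips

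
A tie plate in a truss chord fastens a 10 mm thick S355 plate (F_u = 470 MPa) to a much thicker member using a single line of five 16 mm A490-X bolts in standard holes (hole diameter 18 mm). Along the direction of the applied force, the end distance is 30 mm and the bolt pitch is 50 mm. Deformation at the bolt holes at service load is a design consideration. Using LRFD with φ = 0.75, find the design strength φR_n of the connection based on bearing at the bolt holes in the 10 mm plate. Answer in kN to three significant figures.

630 kN

Per bolt r_n = 1.2 l_c t F_u ≤ 2.4 d t F_u; upper limit = 2.4 × 16 × 10 × 470 / 1000 = 180.5 kN.
Edge bolt: l_c = 30 − 18/2 = 21 mm → 1.2 × 21 × 10 × 470 / 1000 = 118.4 → r_n = 118.4 kN.
Interior bolts: l_c = 50 − 18 = 32 mm → 1.2 × 32 × 10 × 470 / 1000 = 180.5 → r_n = 180.5 kN.
R_n = 1 × 118.4 + 4 × 180.5 = 840.4 kN.
Design strength φR_n = 0.75 × 840.4 = 630 kN.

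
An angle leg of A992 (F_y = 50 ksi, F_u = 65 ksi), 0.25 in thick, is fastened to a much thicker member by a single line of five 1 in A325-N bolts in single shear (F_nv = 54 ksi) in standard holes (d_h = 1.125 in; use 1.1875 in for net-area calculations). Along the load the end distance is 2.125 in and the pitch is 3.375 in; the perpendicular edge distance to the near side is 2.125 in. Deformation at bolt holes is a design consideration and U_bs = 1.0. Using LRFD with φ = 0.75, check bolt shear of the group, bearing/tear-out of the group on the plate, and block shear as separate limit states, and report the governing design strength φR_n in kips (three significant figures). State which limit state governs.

Bolt shear: A_b = π·1²/4 = 0.7854 in²; R_n = 54 × 0.7854 × 5 × 1 = 212.1 kips → 0.75 × 212.1 = 159 kips.
Bearing: edge l_c = 1.562, r_n = 30.47 kips; interior l_c = 2.25, r_n = 39 kips; R_n = 30.47 + 4·39 = 186.5 kips → 140 kips.
Block shear: A_gv = 3.906, A_nv = 2.57, A_nt = 0.3828 in²; R_n = min(0.6F_uA_nv, 0.6F_yA_gv) + U_bs·F_u·A_nt = 125.1 kips → 93.8 kips.
Block shear governs: 93.8 kips.

93.8 kips (block shear governs)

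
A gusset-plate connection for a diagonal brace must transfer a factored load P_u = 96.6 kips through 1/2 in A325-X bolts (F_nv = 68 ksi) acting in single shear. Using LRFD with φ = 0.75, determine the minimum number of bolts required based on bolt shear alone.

10 bolts

A_b = π·0.5²/4 = 0.1963 in².
Per-bolt design strength φR_n = 0.75 × 68 × 0.1963 × 1 = 10.01 kips.
n ≥ 96.6 / 10.01 = 9.647 → use 10 bolts.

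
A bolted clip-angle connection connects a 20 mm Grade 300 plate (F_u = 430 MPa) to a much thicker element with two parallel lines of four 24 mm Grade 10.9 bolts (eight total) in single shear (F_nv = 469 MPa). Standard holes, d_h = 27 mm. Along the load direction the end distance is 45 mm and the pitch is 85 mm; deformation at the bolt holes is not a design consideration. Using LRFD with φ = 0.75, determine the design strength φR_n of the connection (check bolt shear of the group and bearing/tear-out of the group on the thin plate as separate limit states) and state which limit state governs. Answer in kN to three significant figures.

Bolt shear: A_b = π·24²/4 = 452.4 mm²; R_n = 469 × 452.4 × 8 × 1 / 1000 = 1697 kN → 0.75 × 1697 = 1270 kN.
Bearing (1.5 l_c t F_u ≤ 3.0 d t F_u): upper limit = 3.0·24·20·430 / 1000 = 619.2 kN.
  Edge l_c = 45 − 27/2 = 31.5 → r_n = 406.4 kN; interior l_c = 85 − 27 = 58 → r_n = 619.2 kN.
  R_n,bearing = 2·406.4 + 6·619.2 = 4528 kN → 0.75 × 4528 = 3400 kN.
Bolt shear governs: 1270 kN.

1270 kN (bolt shear governs)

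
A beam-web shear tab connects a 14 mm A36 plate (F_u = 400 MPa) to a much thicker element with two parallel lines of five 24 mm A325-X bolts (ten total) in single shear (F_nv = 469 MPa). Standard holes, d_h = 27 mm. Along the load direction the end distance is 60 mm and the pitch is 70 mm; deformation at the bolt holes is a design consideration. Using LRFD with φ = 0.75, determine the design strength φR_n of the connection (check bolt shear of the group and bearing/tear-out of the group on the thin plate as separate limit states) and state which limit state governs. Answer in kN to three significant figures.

Bolt shear: A_b = π·24²/4 = 452.4 mm²; R_n = 469 × 452.4 × 10 × 1 / 1000 = 2122 kN → 0.75 × 2122 = 1590 kN.
Bearing (1.2 l_c t F_u ≤ 2.4 d t F_u): upper limit = 2.4·24·14·400 / 1000 = 322.6 kN.
  Edge l_c = 60 − 27/2 = 46.5 → r_n = 312.5 kN; interior l_c = 70 − 27 = 43 → r_n = 289 kN.
  R_n,bearing = 2·312.5 + 8·289 = 2937 kN → 0.75 × 2937 = 2200 kN.
Bolt shear governs: 1590 kN.

1590 kN (bolt shear governs)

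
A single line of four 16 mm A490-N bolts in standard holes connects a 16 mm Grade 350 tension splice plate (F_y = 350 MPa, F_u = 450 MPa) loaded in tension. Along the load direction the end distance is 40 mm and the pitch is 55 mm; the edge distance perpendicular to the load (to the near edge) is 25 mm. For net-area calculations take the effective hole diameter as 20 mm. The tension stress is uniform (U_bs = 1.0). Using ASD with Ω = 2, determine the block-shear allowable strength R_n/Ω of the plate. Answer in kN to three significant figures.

Shear plane L_v = 40 + 3·55 = 205 mm; A_gv = 205 × 16 = 3280 mm².
A_nv = (205 − 3.5·20) × 16 = 2160 mm².
A_nt = (25 − 0.5·20) × 16 = 240 mm².
0.6 F_u A_nv = 583.2 kN; 0.6 F_y A_gv = 688.8 kN → shear rupture governs the shear term.
R_n = 583.2 + 1.0 × 450 × 240 / 1000 = 691.2 kN.
Allowable strength R_n/Ω = 691.2 / 2 = 346 kN.

346 kN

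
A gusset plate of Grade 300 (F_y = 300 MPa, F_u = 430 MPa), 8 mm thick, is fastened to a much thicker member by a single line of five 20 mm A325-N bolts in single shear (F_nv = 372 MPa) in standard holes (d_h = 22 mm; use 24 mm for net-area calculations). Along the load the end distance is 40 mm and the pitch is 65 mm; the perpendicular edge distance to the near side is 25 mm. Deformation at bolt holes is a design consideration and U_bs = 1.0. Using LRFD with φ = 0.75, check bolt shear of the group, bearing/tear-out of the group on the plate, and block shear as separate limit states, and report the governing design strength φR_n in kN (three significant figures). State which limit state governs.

331 kN (block shear governs)

Bolt shear: A_b = π·20²/4 = 314.2 mm²; R_n = 372 × 314.2 × 5 × 1 / 1000 = 584.3 kN → 0.75 × 584.3 = 438 kN.
Bearing: edge l_c = 29, r_n = 119.7 kN; interior l_c = 43, r_n = 165.1 kN; R_n = 119.7 + 4·165.1 = 780.2 kN → 585 kN.
Block shear: A_gv = 2400, A_nv = 1536, A_nt = 104 mm²; R_n = min(0.6F_uA_nv, 0.6F_yA_gv) + U_bs·F_u·A_nt = 441 kN → 331 kN.
Block shear governs: 331 kN.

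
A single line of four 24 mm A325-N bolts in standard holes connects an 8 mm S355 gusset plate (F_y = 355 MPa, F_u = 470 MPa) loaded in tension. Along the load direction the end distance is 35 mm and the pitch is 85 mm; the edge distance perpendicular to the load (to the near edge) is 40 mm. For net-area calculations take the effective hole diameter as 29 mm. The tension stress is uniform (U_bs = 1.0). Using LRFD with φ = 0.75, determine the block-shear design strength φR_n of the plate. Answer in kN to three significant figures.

391 kN

Shear plane L_v = 35 + 3·85 = 290 mm; A_gv = 290 × 8 = 2320 mm².
A_nv = (290 − 3.5·29) × 8 = 1508 mm².
A_nt = (40 − 0.5·29) × 8 = 204 mm².
0.6 F_u A_nv = 425.3 kN; 0.6 F_y A_gv = 494.2 kN → shear rupture governs the shear term.
R_n = 425.3 + 1.0 × 470 × 204 / 1000 = 521.1 kN.
Design strength φR_n = 0.75 × 521.1 = 391 kN.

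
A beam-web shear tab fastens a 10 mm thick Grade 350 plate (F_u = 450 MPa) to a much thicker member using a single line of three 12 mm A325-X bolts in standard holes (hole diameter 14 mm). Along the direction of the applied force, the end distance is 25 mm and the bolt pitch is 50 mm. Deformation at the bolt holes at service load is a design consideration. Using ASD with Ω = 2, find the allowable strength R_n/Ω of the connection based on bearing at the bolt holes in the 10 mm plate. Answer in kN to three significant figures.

178 kN

Per bolt r_n = 1.2 l_c t F_u ≤ 2.4 d t F_u; upper limit = 2.4 × 12 × 10 × 450 / 1000 = 129.6 kN.
Edge bolt: l_c = 25 − 14/2 = 18 mm → 1.2 × 18 × 10 × 450 / 1000 = 97.2 → r_n = 97.2 kN.
Interior bolts: l_c = 50 − 14 = 36 mm → 1.2 × 36 × 10 × 450 / 1000 = 194.4 → r_n = 129.6 kN.
R_n = 1 × 97.2 + 2 × 129.6 = 356.4 kN.
Allowable strength R_n/Ω = 356.4 / 2 = 178 kN.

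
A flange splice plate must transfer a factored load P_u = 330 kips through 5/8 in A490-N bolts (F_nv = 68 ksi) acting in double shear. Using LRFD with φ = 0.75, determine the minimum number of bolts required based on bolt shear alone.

11 bolts

A_b = π·0.625²/4 = 0.3068 in².
Per-bolt design strength φR_n = 0.75 × 68 × 0.3068 × 2 = 31.29 kips.
n ≥ 330 / 31.29 = 10.55 → use 11 bolts.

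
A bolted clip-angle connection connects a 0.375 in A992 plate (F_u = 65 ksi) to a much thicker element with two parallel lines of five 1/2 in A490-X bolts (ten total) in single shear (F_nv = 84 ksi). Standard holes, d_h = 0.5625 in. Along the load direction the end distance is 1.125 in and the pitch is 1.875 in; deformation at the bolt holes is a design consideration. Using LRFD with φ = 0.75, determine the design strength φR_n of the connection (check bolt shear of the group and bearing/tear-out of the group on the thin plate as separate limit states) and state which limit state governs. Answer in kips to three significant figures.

Bolt shear: A_b = π·0.5²/4 = 0.1963 in²; R_n = 84 × 0.1963 × 10 × 1 = 164.9 kips → 0.75 × 164.9 = 124 kips.
Bearing (1.2 l_c t F_u ≤ 2.4 d t F_u): upper limit = 2.4·0.5·0.375·65 = 29.25 kips.
  Edge l_c = 1.125 − 0.5625/2 = 0.8438 → r_n = 24.68 kips; interior l_c = 1.875 − 0.5625 = 1.312 → r_n = 29.25 kips.
  R_n,bearing = 2·24.68 + 8·29.25 = 283.4 kips → 0.75 × 283.4 = 213 kips.
Bolt shear governs: 124 kips.

124 kips (bolt shear governs)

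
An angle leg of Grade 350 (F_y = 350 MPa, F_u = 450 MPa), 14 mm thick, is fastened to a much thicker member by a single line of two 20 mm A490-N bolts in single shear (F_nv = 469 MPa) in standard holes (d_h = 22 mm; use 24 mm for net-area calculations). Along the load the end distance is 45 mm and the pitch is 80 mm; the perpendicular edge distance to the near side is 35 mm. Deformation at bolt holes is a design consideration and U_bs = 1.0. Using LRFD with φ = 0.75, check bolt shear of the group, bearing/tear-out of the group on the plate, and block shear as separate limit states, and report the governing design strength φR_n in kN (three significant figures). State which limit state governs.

Bolt shear: A_b = π·20²/4 = 314.2 mm²; R_n = 469 × 314.2 × 2 × 1 / 1000 = 294.7 kN → 0.75 × 294.7 = 221 kN.
Bearing: edge l_c = 34, r_n = 257 kN; interior l_c = 58, r_n = 302.4 kN; R_n = 257 + 1·302.4 = 559.4 kN → 420 kN.
Block shear: A_gv = 1750, A_nv = 1246, A_nt = 322 mm²; R_n = min(0.6F_uA_nv, 0.6F_yA_gv) + U_bs·F_u·A_nt = 481.3 kN → 361 kN.
Bolt shear governs: 221 kN.

221 kN (bolt shear governs)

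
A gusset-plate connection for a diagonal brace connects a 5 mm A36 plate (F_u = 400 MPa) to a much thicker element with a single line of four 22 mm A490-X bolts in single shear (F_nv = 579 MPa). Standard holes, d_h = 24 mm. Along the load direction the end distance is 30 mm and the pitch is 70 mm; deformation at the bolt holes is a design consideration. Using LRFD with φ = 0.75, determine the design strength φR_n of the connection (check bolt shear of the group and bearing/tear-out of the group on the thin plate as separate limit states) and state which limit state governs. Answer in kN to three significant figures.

Bolt shear: A_b = π·22²/4 = 380.1 mm²; R_n = 579 × 380.1 × 4 × 1 / 1000 = 880.4 kN → 0.75 × 880.4 = 660 kN.
Bearing (1.2 l_c t F_u ≤ 2.4 d t F_u): upper limit = 2.4·22·5·400 / 1000 = 105.6 kN.
  Edge l_c = 30 − 24/2 = 18 → r_n = 43.2 kN; interior l_c = 70 − 24 = 46 → r_n = 105.6 kN.
  R_n,bearing = 1·43.2 + 3·105.6 = 360 kN → 0.75 × 360 = 270 kN.
Bearing governs: 270 kN.

270 kN (bearing governs)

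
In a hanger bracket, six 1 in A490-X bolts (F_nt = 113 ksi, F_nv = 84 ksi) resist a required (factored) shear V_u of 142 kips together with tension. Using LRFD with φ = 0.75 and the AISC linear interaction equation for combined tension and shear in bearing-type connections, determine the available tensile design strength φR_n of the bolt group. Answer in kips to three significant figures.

328 kips

A_b = π·1²/4 = 0.7854 in²; f_rv = 142 / (6 × 0.7854) = 30.13 ksi.
F'_nt = 1.3 F_nt − (F_nt / φF_nv) f_rv = 1.3·113 − (113/(0.75·84))·30.13 = 92.85 ksi, capped at F_nt → F'_nt = 92.85 ksi.
R_n = F'_nt · A_b · n = 92.85 × 0.7854 × 6 = 437.6 kips.
Design strength φR_n = 0.75 × 437.6 = 328 kips.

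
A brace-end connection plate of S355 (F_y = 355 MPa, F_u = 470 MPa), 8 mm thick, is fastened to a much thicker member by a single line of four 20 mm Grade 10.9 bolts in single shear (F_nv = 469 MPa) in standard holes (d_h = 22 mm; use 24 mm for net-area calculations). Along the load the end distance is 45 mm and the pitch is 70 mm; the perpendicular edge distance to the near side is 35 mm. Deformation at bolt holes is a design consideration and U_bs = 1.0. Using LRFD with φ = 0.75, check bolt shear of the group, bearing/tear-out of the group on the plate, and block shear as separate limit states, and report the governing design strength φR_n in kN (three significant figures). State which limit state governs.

Bolt shear: A_b = π·20²/4 = 314.2 mm²; R_n = 469 × 314.2 × 4 × 1 / 1000 = 589.4 kN → 0.75 × 589.4 = 442 kN.
Bearing: edge l_c = 34, r_n = 153.4 kN; interior l_c = 48, r_n = 180.5 kN; R_n = 153.4 + 3·180.5 = 694.8 kN → 521 kN.
Block shear: A_gv = 2040, A_nv = 1368, A_nt = 184 mm²; R_n = min(0.6F_uA_nv, 0.6F_yA_gv) + U_bs·F_u·A_nt = 472.3 kN → 354 kN.
Block shear governs: 354 kN.

354 kN (block shear governs)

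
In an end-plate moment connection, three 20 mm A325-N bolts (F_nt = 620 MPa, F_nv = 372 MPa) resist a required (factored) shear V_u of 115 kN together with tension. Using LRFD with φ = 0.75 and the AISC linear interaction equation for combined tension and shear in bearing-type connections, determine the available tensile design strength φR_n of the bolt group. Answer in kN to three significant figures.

A_b = π·20²/4 = 314.2 mm²; f_rv = 115 × 1000 / (3 × 314.2) = 122 MPa.
F'_nt = 1.3 F_nt − (F_nt / φF_nv) f_rv = 1.3·620 − (620/(0.75·372))·122 = 534.8 MPa, capped at F_nt → F'_nt = 534.8 MPa.
R_n = F'_nt · A_b · n = 534.8 × 314.2 × 3 / 1000 = 504.1 kN.
Design strength φR_n = 0.75 × 504.1 = 378 kN.

378 kN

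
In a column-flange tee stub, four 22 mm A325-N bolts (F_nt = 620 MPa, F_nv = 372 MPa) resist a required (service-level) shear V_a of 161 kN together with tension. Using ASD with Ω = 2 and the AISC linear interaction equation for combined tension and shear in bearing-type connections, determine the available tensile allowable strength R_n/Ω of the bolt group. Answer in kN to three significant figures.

A_b = π·22²/4 = 380.1 mm²; f_rv = 161 × 1000 / (4 × 380.1) = 105.9 MPa.
F'_nt = 1.3 F_nt − (Ω F_nt / F_nv) f_rv = 1.3·620 − (2·620/372)·105.9 = 453.1 MPa, capped at F_nt → F'_nt = 453.1 MPa.
R_n = F'_nt · A_b · n = 453.1 × 380.1 × 4 / 1000 = 688.9 kN.
Allowable strength R_n/Ω = 688.9 / 2 = 344 kN.

344 kN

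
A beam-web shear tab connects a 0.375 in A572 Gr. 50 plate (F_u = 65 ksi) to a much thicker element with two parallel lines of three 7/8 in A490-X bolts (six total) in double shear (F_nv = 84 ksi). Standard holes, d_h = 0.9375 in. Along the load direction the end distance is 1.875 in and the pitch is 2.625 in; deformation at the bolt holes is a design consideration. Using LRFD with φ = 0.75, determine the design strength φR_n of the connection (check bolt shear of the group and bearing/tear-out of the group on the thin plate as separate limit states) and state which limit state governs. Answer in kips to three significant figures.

210 kips (bearing governs)

Bolt shear: A_b = π·0.875²/4 = 0.6013 in²; R_n = 84 × 0.6013 × 6 × 2 = 606.1 kips → 0.75 × 606.1 = 455 kips.
Bearing (1.2 l_c t F_u ≤ 2.4 d t F_u): upper limit = 2.4·0.875·0.375·65 = 51.19 kips.
  Edge l_c = 1.875 − 0.9375/2 = 1.406 → r_n = 41.13 kips; interior l_c = 2.625 − 0.9375 = 1.688 → r_n = 49.36 kips.
  R_n,bearing = 2·41.13 + 4·49.36 = 279.7 kips → 0.75 × 279.7 = 210 kips.
Bearing governs: 210 kips.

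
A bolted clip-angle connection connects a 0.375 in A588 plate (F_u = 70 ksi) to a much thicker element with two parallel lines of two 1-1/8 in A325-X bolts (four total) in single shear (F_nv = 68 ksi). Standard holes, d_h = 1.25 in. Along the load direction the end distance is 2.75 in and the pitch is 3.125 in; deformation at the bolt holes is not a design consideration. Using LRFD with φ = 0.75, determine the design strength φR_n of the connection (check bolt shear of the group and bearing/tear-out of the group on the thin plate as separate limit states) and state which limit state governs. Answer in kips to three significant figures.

203 kips (bolt shear governs)

Bolt shear: A_b = π·1.125²/4 = 0.994 in²; R_n = 68 × 0.994 × 4 × 1 = 270.4 kips → 0.75 × 270.4 = 203 kips.
Bearing (1.5 l_c t F_u ≤ 3.0 d t F_u): upper limit = 3.0·1.125·0.375·70 = 88.59 kips.
  Edge l_c = 2.75 − 1.25/2 = 2.125 → r_n = 83.67 kips; interior l_c = 3.125 − 1.25 = 1.875 → r_n = 73.83 kips.
  R_n,bearing = 2·83.67 + 2·73.83 = 315 kips → 0.75 × 315 = 236 kips.
Bolt shear governs: 203 kips.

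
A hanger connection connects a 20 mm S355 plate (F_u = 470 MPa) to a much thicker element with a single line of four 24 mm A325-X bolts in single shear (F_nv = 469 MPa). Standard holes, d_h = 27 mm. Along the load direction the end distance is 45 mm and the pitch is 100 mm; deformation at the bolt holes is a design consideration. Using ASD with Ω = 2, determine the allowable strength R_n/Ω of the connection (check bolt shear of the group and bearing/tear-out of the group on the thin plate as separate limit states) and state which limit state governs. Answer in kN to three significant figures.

Bolt shear: A_b = π·24²/4 = 452.4 mm²; R_n = 469 × 452.4 × 4 × 1 / 1000 = 848.7 kN → 848.7 / 2 = 424 kN.
Bearing (1.2 l_c t F_u ≤ 2.4 d t F_u): upper limit = 2.4·24·20·470 / 1000 = 541.4 kN.
  Edge l_c = 45 − 27/2 = 31.5 → r_n = 355.3 kN; interior l_c = 100 − 27 = 73 → r_n = 541.4 kN.
  R_n,bearing = 1·355.3 + 3·541.4 = 1980 kN → 1980 / 2 = 990 kN.
Bolt shear governs: 424 kN.

424 kN (bolt shear governs)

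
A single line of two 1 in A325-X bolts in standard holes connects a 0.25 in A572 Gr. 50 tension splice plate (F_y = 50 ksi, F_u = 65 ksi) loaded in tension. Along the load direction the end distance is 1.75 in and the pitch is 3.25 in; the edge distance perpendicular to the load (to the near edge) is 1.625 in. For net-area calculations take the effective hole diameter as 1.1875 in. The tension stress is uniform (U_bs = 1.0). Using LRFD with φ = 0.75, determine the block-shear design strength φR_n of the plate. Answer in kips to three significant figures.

Shear plane L_v = 1.75 + 1·3.25 = 5 in; A_gv = 5 × 0.25 = 1.25 in².
A_nv = (5 − 1.5·1.1875) × 0.25 = 0.8047 in².
A_nt = (1.625 − 0.5·1.1875) × 0.25 = 0.2578 in².
0.6 F_u A_nv = 31.38 kips; 0.6 F_y A_gv = 37.5 kips → shear rupture governs the shear term.
R_n = 31.38 + 1.0 × 65 × 0.2578 = 48.14 kips.
Design strength φR_n = 0.75 × 48.14 = 36.1 kips.

36.1 kips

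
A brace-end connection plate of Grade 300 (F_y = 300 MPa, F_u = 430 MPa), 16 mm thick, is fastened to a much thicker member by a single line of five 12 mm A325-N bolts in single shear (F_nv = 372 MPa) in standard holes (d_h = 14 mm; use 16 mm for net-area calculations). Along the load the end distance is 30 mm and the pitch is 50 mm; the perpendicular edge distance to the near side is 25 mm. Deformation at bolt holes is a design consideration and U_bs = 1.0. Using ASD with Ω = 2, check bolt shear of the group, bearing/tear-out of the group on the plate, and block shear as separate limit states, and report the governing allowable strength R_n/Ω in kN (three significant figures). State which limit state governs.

Bolt shear: A_b = π·12²/4 = 113.1 mm²; R_n = 372 × 113.1 × 5 × 1 / 1000 = 210.4 kN → 210.4 / 2 = 105 kN.
Bearing: edge l_c = 23, r_n = 189.9 kN; interior l_c = 36, r_n = 198.1 kN; R_n = 189.9 + 4·198.1 = 982.5 kN → 491 kN.
Block shear: A_gv = 3680, A_nv = 2528, A_nt = 272 mm²; R_n = min(0.6F_uA_nv, 0.6F_yA_gv) + U_bs·F_u·A_nt = 769.2 kN → 385 kN.
Bolt shear governs: 105 kN.

105 kN (bolt shear governs)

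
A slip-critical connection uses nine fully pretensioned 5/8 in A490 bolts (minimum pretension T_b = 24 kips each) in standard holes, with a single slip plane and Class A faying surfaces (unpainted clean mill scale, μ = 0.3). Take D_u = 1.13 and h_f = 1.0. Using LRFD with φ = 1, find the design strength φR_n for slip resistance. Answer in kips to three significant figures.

73.2 kips

R_n = μ · D_u · h_f · T_b · n_s · n_b = 0.3 × 1.13 × 1.0 × 24 × 1 × 9 = 73.22 kips.
Design strength φR_n = 1 × 73.22 = 73.2 kips.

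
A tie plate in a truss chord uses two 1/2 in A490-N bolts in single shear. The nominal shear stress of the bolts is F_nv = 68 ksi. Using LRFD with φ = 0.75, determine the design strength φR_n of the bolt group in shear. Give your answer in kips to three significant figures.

20 kips

A_b = π × 0.5² / 4 = 0.1963 in².
R_n = F_nv · A_b · n · n_s = 68 × 0.1963 × 2 × 1 = 26.7 kips.
Design strength φR_n = 0.75 × 26.7 = 20 kips.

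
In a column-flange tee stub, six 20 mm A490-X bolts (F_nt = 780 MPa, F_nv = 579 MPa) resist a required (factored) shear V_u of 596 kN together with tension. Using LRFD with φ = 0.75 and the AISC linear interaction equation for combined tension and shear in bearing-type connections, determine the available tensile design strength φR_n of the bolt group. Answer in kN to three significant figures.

631 kN

A_b = π·20²/4 = 314.2 mm²; f_rv = 596 × 1000 / (6 × 314.2) = 316.2 MPa.
F'_nt = 1.3 F_nt − (F_nt / φF_nv) f_rv = 1.3·780 − (780/(0.75·579))·316.2 = 446.1 MPa, capped at F_nt → F'_nt = 446.1 MPa.
R_n = F'_nt · A_b · n = 446.1 × 314.2 × 6 / 1000 = 840.8 kN.
Design strength φR_n = 0.75 × 840.8 = 631 kN.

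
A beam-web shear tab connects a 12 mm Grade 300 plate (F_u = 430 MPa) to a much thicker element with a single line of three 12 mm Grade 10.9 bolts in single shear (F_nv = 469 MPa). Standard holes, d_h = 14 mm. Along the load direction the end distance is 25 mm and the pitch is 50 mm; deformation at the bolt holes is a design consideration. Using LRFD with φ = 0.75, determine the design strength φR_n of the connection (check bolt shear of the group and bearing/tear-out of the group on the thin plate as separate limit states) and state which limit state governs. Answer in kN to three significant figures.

Bolt shear: A_b = π·12²/4 = 113.1 mm²; R_n = 469 × 113.1 × 3 × 1 / 1000 = 159.1 kN → 0.75 × 159.1 = 119 kN.
Bearing (1.2 l_c t F_u ≤ 2.4 d t F_u): upper limit = 2.4·12·12·430 / 1000 = 148.6 kN.
  Edge l_c = 25 − 14/2 = 18 → r_n = 111.5 kN; interior l_c = 50 − 14 = 36 → r_n = 148.6 kN.
  R_n,bearing = 1·111.5 + 2·148.6 = 408.7 kN → 0.75 × 408.7 = 307 kN.
Bolt shear governs: 119 kN.

119 kN (bolt shear governs)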